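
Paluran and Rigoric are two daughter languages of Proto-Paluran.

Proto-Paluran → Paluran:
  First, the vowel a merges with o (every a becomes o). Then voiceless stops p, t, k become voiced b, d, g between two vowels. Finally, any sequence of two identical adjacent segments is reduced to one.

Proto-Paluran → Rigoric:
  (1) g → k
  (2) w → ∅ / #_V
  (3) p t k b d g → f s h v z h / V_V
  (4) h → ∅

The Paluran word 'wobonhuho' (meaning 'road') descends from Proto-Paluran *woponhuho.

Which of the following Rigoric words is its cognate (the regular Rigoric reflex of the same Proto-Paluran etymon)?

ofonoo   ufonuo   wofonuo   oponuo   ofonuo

ofonuo

Rigoric: *woponhuho > oponhuho > ofonhuho > ofonuo  (by glide loss, intervocalic lenition, h-loss)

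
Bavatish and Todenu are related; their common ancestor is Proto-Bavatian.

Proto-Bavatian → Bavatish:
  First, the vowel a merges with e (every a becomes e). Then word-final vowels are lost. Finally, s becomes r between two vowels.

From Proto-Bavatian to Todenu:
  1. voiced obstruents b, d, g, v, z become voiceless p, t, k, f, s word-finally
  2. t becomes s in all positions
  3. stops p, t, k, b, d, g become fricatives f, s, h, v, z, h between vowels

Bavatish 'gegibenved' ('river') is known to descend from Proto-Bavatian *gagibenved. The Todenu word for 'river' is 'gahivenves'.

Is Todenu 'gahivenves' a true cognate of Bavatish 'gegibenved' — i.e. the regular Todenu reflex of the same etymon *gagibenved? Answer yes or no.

Derive the expected Todenu reflex of *gagibenved:
Todenu: *gagibenved
  gagibenved → gagibenvet   [final devoicing]
  gagibenvet → gagibenves   [unconditioned shift]
  gagibenves → gahivenves   [intervocalic lenition]
  giving Todenu gahivenves.
Todenu 'gahivenves' matches the regular reflex exactly, so the pair is cognate.

yes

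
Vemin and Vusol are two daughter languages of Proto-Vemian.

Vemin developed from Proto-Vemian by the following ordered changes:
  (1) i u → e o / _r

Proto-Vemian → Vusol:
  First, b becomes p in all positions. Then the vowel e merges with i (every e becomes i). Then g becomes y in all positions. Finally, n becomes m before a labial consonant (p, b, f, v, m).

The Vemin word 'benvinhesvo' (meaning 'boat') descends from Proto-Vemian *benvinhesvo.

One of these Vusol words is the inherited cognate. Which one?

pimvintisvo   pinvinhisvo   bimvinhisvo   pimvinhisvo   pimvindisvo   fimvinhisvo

Vusol: *benvinhesvo
  benvinhesvo → penvinhesvo   [unconditioned shift]
  penvinhesvo → pinvinhisvo   [vowel merger]
  pinvinhisvo (rule 3 does not apply)
  pinvinhisvo → pimvinhisvo   [nasal place assimilation]
  giving Vusol pimvinhisvo.
The other candidates each miss or misapply at least one Vusol change.

pimvinhisvo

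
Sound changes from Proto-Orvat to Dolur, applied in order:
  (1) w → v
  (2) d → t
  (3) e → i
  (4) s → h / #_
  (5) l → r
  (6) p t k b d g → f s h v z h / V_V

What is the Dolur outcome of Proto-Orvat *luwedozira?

ruvisozira

Dolur: *luwedozira
  luwedozira → luvedozira   [unconditioned shift]
  luvedozira → luvetozira   [unconditioned shift]
  luvetozira → luvitozira   [vowel merger]
  luvitozira (rule 4 does not apply)
  luvitozira → ruvitozira   [unconditioned shift]
  ruvitozira → ruvisozira   [intervocalic lenition]
  giving Dolur ruvisozira.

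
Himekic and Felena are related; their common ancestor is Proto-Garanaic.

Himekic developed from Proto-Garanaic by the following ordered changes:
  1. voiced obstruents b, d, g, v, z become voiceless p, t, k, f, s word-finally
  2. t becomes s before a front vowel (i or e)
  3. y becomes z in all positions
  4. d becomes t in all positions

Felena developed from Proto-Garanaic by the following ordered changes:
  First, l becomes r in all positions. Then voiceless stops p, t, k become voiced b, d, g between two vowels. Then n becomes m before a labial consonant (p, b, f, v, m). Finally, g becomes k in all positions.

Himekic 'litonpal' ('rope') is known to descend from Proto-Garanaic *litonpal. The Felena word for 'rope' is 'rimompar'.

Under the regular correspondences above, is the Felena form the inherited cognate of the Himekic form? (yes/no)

Derive the expected Felena reflex of *litonpal:
Felena: start from *litonpal.
  rule 1 (unconditioned shift): litonpal → ritonpar
  rule 2 (intervocalic voicing): ritonpar → ridonpar
  rule 3 (nasal place assimilation): ridonpar → ridompar
  rule 4: no change — ridompar
  ⇒ Felena ridompar
The regular Felena reflex would be 'ridompar', but the attested form is 'rimompar'. The correspondence is irregular, so they are not cognates (the Felena form has a different source).

no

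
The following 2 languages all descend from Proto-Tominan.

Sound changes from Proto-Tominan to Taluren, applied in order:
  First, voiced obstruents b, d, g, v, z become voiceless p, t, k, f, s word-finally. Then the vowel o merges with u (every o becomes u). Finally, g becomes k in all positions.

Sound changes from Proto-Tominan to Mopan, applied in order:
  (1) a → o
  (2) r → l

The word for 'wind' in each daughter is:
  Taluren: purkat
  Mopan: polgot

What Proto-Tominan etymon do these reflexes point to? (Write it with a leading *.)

Position 4: Taluren has k, Mopan has g. Mopan preserves g here (none of its changes turn any other segment into g), so the proto-segment is *g.
Position 2: Taluren has u, Mopan has o. Taking the neighbouring segments as reconstructed: Taluren u could go back to *o or *u; Mopan o could go back to *a or *o — the one source consistent with every daughter is *o.
Continuing position by position gives *porgat; check it forward:
Taluren: *porgat
  porgat (rule 1 does not apply)
  porgat → purgat   [vowel merger]
  purgat → purkat   [unconditioned shift]
  giving Taluren purkat.
Mopan: *porgat > porgot > polgot  (by vowel merger, unconditioned shift)
*porgat is the unique common source.

*porgat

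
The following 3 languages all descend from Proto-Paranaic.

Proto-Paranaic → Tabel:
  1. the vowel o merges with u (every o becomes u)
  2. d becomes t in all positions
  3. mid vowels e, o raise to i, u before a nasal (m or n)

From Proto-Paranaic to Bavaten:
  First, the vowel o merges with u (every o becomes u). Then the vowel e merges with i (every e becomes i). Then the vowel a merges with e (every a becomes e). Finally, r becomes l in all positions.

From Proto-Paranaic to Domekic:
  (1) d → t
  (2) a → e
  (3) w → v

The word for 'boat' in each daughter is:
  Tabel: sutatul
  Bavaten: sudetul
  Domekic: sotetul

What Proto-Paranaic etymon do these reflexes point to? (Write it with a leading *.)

Position 2: Tabel has u, Bavaten has u, Domekic has o. Domekic preserves o here (none of its changes turn any other segment into o), so the proto-segment is *o.
Position 4: Tabel has a, Bavaten has e, Domekic has e. Tabel preserves a here (none of its changes turn any other segment into a), so the proto-segment is *a.
Position 3: Tabel has t, Bavaten has d, Domekic has t. Bavaten preserves d here (none of its changes turn any other segment into d), so the proto-segment is *d.
Verify the candidate proto-form against each daughter:
Tabel: *sodatul > sudatul > sutatul  (by vowel merger, unconditioned shift)
Bavaten: *sodatul
  sodatul → sudatul   [vowel merger]
  sudatul (rule 2 does not apply)
  sudatul → sudetul   [vowel merger]
  sudetul (rule 4 does not apply)
  giving Bavaten sudetul.
Domekic: *sodatul > sotatul > sotetul  (by unconditioned shift, vowel merger)
*sodatul is the unique common source.

*sodatul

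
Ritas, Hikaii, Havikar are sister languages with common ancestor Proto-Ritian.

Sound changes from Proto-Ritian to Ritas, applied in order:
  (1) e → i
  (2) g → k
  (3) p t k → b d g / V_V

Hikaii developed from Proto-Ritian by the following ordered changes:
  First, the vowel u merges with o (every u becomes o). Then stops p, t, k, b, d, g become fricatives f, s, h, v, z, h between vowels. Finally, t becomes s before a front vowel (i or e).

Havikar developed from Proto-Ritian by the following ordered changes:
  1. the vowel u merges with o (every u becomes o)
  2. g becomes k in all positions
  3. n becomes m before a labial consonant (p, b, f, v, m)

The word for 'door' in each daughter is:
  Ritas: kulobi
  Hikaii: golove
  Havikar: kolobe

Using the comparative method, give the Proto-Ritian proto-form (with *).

Position 1: Ritas has k, Hikaii has g, Havikar has k. Hikaii preserves g here (none of its changes turn any other segment into g), so the proto-segment is *g.
Position 5: Ritas has b, Hikaii has v, Havikar has b. Havikar preserves b here (none of its changes turn any other segment into b), so the proto-segment is *b.
Position 6: Ritas has i, Hikaii has e, Havikar has e. Hikaii preserves e here (none of its changes turn any other segment into e), so the proto-segment is *e.
Continuing position by position gives *gulobe; check it forward:
Ritas: *gulobe > gulobi > kulobi  (by vowel merger, unconditioned shift)
Hikaii: *gulobe > golobe > golove  (by vowel merger, intervocalic lenition)
Havikar: start from *gulobe.
  rule 1 (vowel merger): gulobe → golobe
  rule 2 (unconditioned shift): golobe → kolobe
  rule 3: no change — kolobe
  ⇒ Havikar kolobe
No other proto-form is consistent with every reflex, so the reconstruction is *gulobe.

*gulobe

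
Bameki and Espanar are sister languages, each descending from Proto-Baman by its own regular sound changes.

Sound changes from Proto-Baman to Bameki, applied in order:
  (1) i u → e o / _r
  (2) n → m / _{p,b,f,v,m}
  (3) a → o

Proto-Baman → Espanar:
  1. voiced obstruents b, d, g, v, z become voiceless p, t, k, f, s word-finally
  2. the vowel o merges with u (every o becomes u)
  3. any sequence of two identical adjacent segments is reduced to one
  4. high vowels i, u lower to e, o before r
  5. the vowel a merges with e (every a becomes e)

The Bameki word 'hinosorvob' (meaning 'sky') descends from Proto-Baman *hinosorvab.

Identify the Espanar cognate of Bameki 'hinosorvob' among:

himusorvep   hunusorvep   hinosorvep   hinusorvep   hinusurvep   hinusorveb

Espanar: *hinosorvab > hinosorvap > hinusurvap > hinusorvap > hinusorvep  (by final devoicing, vowel merger, pre-rhotic lowering, vowel merger)
Among the options, 'hinusorvep' alone shows every Espanar change applied in order.

hinusorvep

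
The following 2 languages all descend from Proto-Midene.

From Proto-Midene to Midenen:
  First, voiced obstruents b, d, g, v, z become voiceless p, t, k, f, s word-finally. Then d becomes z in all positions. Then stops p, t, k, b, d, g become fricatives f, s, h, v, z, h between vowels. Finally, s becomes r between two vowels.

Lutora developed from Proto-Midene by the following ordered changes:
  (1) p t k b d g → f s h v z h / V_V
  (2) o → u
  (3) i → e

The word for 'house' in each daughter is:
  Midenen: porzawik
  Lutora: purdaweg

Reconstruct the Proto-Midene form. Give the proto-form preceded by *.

*pordawig

Position 8: Midenen has k, Lutora has g. Lutora preserves g here (none of its changes turn any other segment into g), so the proto-segment is *g.
Position 7: Midenen has i, Lutora has e. Midenen preserves i here (none of its changes turn any other segment into i), so the proto-segment is *i.
This points to *pordawig. Verify forward in each daughter:
Midenen: start from *pordawig.
  rule 1 (final devoicing): pordawig → pordawik
  rule 2 (unconditioned shift): pordawik → porzawik
  rule 3: no change — porzawik
  rule 4: no change — porzawik
  ⇒ Midenen porzawik
Lutora: *pordawig
  pordawig (rule 1 does not apply)
  pordawig → purdawig   [vowel merger]
  purdawig → purdaweg   [vowel merger]
  giving Lutora purdaweg.
No other proto-form is consistent with every reflex, so the reconstruction is *pordawig.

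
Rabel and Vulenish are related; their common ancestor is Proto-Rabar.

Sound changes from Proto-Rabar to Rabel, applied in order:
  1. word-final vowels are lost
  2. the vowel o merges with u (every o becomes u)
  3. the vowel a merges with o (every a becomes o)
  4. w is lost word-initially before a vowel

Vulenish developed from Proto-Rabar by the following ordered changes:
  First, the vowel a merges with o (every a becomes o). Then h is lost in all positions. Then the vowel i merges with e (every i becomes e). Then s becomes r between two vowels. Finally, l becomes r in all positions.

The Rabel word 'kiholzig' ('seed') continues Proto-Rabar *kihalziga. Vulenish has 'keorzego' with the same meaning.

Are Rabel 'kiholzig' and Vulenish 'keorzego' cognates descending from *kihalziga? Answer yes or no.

yes

Derive the expected Vulenish reflex of *kihalziga:
Vulenish: *kihalziga
  kihalziga → kiholzigo   [vowel merger]
  kiholzigo → kiolzigo   [h-loss]
  kiolzigo → keolzego   [vowel merger]
  keolzego (rule 4 does not apply)
  keolzego → keorzego   [unconditioned shift]
  giving Vulenish keorzego.
Vulenish 'keorzego' matches the regular reflex exactly, so the pair is cognate.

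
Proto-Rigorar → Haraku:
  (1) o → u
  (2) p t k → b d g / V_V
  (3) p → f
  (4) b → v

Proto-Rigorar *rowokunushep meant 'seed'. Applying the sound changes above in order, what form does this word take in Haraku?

Haraku: *rowokunushep > ruwukunushep > ruwugunushep > ruwugunushef  (by vowel merger, intervocalic voicing, unconditioned shift)

ruwugunushef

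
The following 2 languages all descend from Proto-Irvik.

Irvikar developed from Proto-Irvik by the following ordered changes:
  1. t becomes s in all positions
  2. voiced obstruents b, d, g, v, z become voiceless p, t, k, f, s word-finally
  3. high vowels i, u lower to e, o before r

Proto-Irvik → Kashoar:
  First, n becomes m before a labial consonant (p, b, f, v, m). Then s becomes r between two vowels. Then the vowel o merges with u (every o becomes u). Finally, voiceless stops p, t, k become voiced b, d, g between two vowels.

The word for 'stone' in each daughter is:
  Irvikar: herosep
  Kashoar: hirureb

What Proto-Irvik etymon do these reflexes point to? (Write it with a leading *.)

Position 7: Irvikar has p, Kashoar has b. Taking the neighbouring segments as reconstructed: Irvikar p could go back to *p or *b; Kashoar b can only go back to *b — the one source consistent with every daughter is *b.
Position 4: Irvikar has o, Kashoar has u. Taking the neighbouring segments as reconstructed: Irvikar o can only go back to *o; Kashoar u could go back to *o or *u — the one source consistent with every daughter is *o.
Position 5: Irvikar has s, Kashoar has r. Taking the neighbouring segments as reconstructed: Irvikar s could go back to *t or *s; Kashoar r could go back to *s or *r — the one source consistent with every daughter is *s.
Continuing position by position gives *hiroseb; check it forward:
Irvikar: start from *hiroseb.
  rule 1: no change — hiroseb
  rule 2 (final devoicing): hiroseb → hirosep
  rule 3 (pre-rhotic lowering): hirosep → herosep
  ⇒ Irvikar herosep
Kashoar: *hiroseb
  hiroseb (rule 1 does not apply)
  hiroseb → hiroreb   [rhotacism]
  hiroreb → hirureb   [vowel merger]
  hirureb (rule 4 does not apply)
  giving Kashoar hirureb.
Only *hiroseb yields all of Irvikar herosep, Kashoar hirureb.

*hiroseb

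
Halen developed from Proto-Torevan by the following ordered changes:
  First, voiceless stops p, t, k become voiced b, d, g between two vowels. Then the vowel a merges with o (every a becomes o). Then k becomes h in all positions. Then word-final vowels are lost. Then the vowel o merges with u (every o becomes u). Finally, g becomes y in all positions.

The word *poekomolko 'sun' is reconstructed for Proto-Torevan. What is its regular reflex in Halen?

pueyumulh

Halen: start from *poekomolko.
  rule 1 (intervocalic voicing): poekomolko → poegomolko
  rule 2: no change — poegomolko
  rule 3 (unconditioned shift): poegomolko → poegomolho
  rule 4 (apocope): poegomolho → poegomolh
  rule 5 (vowel merger): poegomolh → puegumulh
  rule 6 (unconditioned shift): puegumulh → pueyumulh
  ⇒ Halen pueyumulh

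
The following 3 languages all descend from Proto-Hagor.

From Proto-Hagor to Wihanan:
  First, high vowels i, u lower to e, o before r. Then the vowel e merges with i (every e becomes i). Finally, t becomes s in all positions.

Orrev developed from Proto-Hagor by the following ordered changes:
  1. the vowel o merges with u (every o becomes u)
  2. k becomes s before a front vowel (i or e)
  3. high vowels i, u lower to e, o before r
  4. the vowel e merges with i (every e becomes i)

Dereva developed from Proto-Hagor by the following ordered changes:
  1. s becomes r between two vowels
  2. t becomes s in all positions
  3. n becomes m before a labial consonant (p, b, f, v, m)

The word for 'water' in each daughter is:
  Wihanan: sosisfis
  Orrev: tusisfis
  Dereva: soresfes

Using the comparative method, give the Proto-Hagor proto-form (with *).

Position 2: Wihanan has o, Orrev has u, Dereva has o. Dereva preserves o here (none of its changes turn any other segment into o), so the proto-segment is *o.
Position 3: Wihanan has s, Orrev has s, Dereva has r. Taking the neighbouring segments as reconstructed: Wihanan s could go back to *t or *s; Orrev s could go back to *k or *s; Dereva r could go back to *s or *r — the one source consistent with every daughter is *s.
Position 1: Wihanan has s, Orrev has t, Dereva has s. Orrev preserves t here (none of its changes turn any other segment into t), so the proto-segment is *t.
This points to *tosesfes. Verify forward in each daughter:
Wihanan: start from *tosesfes.
  rule 1: no change — tosesfes
  rule 2 (vowel merger): tosesfes → tosisfis
  rule 3 (unconditioned shift): tosisfis → sosisfis
  ⇒ Wihanan sosisfis
Orrev: *tosesfes > tusesfes > tusisfis  (by vowel merger, vowel merger)
Dereva: start from *tosesfes.
  rule 1 (rhotacism): tosesfes → toresfes
  rule 2 (unconditioned shift): toresfes → soresfes
  rule 3: no change — soresfes
  ⇒ Dereva soresfes
No other proto-form is consistent with every reflex, so the reconstruction is *tosesfes.

*tosesfes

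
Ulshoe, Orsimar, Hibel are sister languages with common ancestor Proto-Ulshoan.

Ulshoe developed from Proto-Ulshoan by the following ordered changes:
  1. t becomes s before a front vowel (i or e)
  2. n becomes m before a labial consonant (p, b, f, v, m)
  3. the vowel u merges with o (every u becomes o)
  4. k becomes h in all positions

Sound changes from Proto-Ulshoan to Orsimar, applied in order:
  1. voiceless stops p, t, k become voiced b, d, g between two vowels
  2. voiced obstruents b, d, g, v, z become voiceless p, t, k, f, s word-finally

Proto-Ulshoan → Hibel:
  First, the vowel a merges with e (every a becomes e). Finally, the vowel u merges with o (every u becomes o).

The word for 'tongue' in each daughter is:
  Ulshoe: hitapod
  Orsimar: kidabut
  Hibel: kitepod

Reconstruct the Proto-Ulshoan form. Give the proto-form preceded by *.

*kitapud

Position 1: Ulshoe has h, Orsimar has k, Hibel has k. Hibel preserves k here (none of its changes turn any other segment into k), so the proto-segment is *k.
Position 3: Ulshoe has t, Orsimar has d, Hibel has t. Ulshoe preserves t here (none of its changes turn any other segment into t), so the proto-segment is *t.
Continuing position by position gives *kitapud; check it forward:
Ulshoe: *kitapud
  kitapud (rule 1 does not apply)
  kitapud (rule 2 does not apply)
  kitapud → kitapod   [vowel merger]
  kitapod → hitapod   [unconditioned shift]
  giving Ulshoe hitapod.
Orsimar: *kitapud
  kitapud → kidabud   [intervocalic voicing]
  kidabud → kidabut   [final devoicing]
  giving Orsimar kidabut.
Hibel: start from *kitapud.
  rule 1 (vowel merger): kitapud → kitepud
  rule 2 (vowel merger): kitepud → kitepod
  ⇒ Hibel kitepod
No other proto-form is consistent with every reflex, so the reconstruction is *kitapud.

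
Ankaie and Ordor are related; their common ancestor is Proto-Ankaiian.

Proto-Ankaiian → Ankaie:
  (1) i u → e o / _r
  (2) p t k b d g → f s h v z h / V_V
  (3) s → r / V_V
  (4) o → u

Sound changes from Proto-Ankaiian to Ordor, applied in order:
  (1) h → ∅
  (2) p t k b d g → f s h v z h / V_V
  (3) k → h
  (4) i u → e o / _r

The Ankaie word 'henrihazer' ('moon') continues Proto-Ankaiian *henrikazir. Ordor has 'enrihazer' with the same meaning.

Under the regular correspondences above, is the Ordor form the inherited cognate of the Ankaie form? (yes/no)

Derive the expected Ordor reflex of *henrikazir:
Ordor: start from *henrikazir.
  rule 1 (h-loss): henrikazir → enrikazir
  rule 2 (intervocalic lenition): enrikazir → enrihazir
  rule 3: no change — enrihazir
  rule 4 (pre-rhotic lowering): enrihazir → enrihazer
  ⇒ Ordor enrihazer
Ordor 'enrihazer' matches the regular reflex exactly, so the pair is cognate.

yes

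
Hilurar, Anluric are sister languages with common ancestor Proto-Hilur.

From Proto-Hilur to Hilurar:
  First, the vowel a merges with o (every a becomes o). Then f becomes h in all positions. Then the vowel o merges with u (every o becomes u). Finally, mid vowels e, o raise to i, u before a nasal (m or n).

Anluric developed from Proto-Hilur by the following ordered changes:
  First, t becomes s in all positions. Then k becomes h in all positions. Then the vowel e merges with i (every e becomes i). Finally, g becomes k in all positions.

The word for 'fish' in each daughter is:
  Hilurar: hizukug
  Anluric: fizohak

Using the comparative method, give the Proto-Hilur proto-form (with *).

*fizokag

Position 5: Hilurar has k, Anluric has h. Hilurar preserves k here (none of its changes turn any other segment into k), so the proto-segment is *k.
Position 1: Hilurar has h, Anluric has f. Anluric preserves f here (none of its changes turn any other segment into f), so the proto-segment is *f.
Position 7: Hilurar has g, Anluric has k. Hilurar preserves g here (none of its changes turn any other segment into g), so the proto-segment is *g.
Continuing position by position gives *fizokag; check it forward:
Hilurar: *fizokag
  fizokag → fizokog   [vowel merger]
  fizokog → hizokog   [unconditioned shift]
  hizokog → hizukug   [vowel merger]
  hizukug (rule 4 does not apply)
  giving Hilurar hizukug.
Anluric: start from *fizokag.
  rule 1: no change — fizokag
  rule 2 (unconditioned shift): fizokag → fizohag
  rule 3: no change — fizohag
  rule 4 (unconditioned shift): fizohag → fizohak
  ⇒ Anluric fizohak
No other proto-form is consistent with every reflex, so the reconstruction is *fizokag.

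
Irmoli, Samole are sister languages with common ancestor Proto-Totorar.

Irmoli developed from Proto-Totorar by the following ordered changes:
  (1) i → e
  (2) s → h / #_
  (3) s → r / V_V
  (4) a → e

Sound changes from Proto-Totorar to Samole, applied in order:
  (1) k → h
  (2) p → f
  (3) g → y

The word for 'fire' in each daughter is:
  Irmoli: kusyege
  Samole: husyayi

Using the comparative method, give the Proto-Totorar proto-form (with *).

*kusyagi

Position 5: Irmoli has e, Samole has a. Samole preserves a here (none of its changes turn any other segment into a), so the proto-segment is *a.
Position 6: Irmoli has g, Samole has y. Irmoli preserves g here (none of its changes turn any other segment into g), so the proto-segment is *g.
Verify the candidate proto-form against each daughter:
Irmoli: *kusyagi
  kusyagi → kusyage   [vowel merger]
  kusyage (rule 2 does not apply)
  kusyage (rule 3 does not apply)
  kusyage → kusyege   [vowel merger]
  giving Irmoli kusyege.
Samole: *kusyagi > husyagi > husyayi  (by unconditioned shift, unconditioned shift)
No other proto-form is consistent with every reflex, so the reconstruction is *kusyagi.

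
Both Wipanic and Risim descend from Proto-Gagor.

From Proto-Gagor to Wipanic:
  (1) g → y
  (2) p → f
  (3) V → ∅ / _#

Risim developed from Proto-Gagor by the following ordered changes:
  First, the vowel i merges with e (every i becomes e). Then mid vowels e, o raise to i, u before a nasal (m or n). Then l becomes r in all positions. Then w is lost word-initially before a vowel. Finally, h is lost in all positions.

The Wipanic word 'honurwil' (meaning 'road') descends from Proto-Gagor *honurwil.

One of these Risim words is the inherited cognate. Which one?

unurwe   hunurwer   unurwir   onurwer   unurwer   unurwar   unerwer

Risim: *honurwil > honurwel > hunurwel > hunurwer > unurwer  (by vowel merger, pre-nasal raising, unconditioned shift, h-loss)

unurwer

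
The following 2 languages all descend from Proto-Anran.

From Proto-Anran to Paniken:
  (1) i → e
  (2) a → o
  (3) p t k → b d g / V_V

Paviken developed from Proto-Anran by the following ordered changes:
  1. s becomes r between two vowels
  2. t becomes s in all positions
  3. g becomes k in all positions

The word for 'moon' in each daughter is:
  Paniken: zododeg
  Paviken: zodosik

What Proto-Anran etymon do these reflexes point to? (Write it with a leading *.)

*zodotig

Position 7: Paniken has g, Paviken has k. Taking the neighbouring segments as reconstructed: Paniken g can only go back to *g; Paviken k could go back to *k or *g — the one source consistent with every daughter is *g.
Position 6: Paniken has e, Paviken has i. Paviken preserves i here (none of its changes turn any other segment into i), so the proto-segment is *i.
Position 5: Paniken has d, Paviken has s. Taking the neighbouring segments as reconstructed: Paniken d could go back to *t or *d; Paviken s can only go back to *t — the one source consistent with every daughter is *t.
This points to *zodotig. Verify forward in each daughter:
Paniken: *zodotig > zodoteg > zododeg  (by vowel merger, intervocalic voicing)
Paviken: *zodotig
  zodotig (rule 1 does not apply)
  zodotig → zodosig   [unconditioned shift]
  zodosig → zodosik   [unconditioned shift]
  giving Paviken zodosik.
*zodotig is the unique common source.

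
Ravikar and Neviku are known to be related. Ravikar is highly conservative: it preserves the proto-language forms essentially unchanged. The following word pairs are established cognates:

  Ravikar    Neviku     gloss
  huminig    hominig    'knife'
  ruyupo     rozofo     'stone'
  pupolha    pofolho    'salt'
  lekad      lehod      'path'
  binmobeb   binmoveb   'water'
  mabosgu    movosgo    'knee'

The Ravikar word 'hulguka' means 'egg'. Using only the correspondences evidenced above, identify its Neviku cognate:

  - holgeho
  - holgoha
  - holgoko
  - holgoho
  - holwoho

ruyupo ~ rozofo — Ravikar u corresponds to Neviku o after a consonant, before a consonant other than r, m, n, p, b, f, v.
lekad ~ lehod — Ravikar k corresponds to Neviku h between vowels (before a back vowel).
pupolha ~ pofolho — Ravikar a corresponds to Neviku o word-finally.
Applying these to Ravikar 'hulguka':
  hulguka → holguka   (u→o after a consonant, before a consonant other than r, m, n, p, b, f, v)
  holguka → holgoka   (u→o after a consonant, before a consonant other than r, m, n, p, b, f, v)
  holgoka → holgoha   (k→h between vowels (before a back vowel))
  holgoha → holgoho   (a→o word-finally)
So the Neviku cognate is 'holgoho'.

holgoho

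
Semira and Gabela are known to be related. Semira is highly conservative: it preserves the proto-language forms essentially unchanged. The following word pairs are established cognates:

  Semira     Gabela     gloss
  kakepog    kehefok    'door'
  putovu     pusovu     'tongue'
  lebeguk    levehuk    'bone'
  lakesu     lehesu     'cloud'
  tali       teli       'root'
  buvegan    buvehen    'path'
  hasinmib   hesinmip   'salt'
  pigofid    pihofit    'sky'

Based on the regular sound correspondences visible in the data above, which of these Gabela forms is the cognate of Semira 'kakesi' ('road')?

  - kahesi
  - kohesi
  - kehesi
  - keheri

kehesi

kakepog ~ kehefok, lakesu ~ lehesu — Semira a corresponds to Gabela e after a consonant, before a consonant other than r, m, n, p, b, f, v.
kakepog ~ kehefok, lakesu ~ lehesu — Semira k corresponds to Gabela h between vowels (before a front vowel).
Applying these to Semira 'kakesi':
  kakesi → kekesi   (a→e after a consonant, before a consonant other than r, m, n, p, b, f, v)
  kekesi → kehesi   (k→h between vowels (before a front vowel))
So the Gabela cognate is 'kehesi'.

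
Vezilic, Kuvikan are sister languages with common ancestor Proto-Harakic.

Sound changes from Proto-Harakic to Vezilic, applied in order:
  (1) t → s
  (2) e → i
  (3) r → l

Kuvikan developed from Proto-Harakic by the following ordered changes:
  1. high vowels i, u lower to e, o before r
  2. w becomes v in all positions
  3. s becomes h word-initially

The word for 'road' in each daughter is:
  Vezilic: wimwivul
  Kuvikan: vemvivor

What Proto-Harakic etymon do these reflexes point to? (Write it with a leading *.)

Position 2: Vezilic has i, Kuvikan has e. Taking the neighbouring segments as reconstructed: Vezilic i could go back to *e or *i; Kuvikan e can only go back to *e — the one source consistent with every daughter is *e.
Position 7: Vezilic has u, Kuvikan has o. Vezilic preserves u here (none of its changes turn any other segment into u), so the proto-segment is *u.
Position 8: Vezilic has l, Kuvikan has r. Kuvikan preserves r here (none of its changes turn any other segment into r), so the proto-segment is *r.
Verify the candidate proto-form against each daughter:
Vezilic: start from *wemwivur.
  rule 1: no change — wemwivur
  rule 2 (vowel merger): wemwivur → wimwivur
  rule 3 (unconditioned shift): wimwivur → wimwivul
  ⇒ Vezilic wimwivul
Kuvikan: start from *wemwivur.
  rule 1 (pre-rhotic lowering): wemwivur → wemwivor
  rule 2 (unconditioned shift): wemwivor → vemvivor
  rule 3: no change — vemvivor
  ⇒ Kuvikan vemvivor
Only *wemwivur yields all of Vezilic wimwivul, Kuvikan vemvivor.

*wemwivur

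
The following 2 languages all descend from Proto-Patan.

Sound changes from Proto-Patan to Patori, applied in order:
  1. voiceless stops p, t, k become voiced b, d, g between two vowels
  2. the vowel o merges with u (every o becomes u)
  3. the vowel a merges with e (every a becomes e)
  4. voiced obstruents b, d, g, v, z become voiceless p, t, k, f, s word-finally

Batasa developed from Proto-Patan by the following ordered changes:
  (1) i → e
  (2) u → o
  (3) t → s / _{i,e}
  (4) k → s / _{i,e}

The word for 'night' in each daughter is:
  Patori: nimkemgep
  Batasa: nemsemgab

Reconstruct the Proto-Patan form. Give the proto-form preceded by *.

Position 8: Patori has e, Batasa has a. Batasa preserves a here (none of its changes turn any other segment into a), so the proto-segment is *a.
Position 4: Patori has k, Batasa has s. Taking the neighbouring segments as reconstructed: Patori k can only go back to *k; Batasa s could go back to *t or *k or *s — the one source consistent with every daughter is *k.
This points to *nimkemgab. Verify forward in each daughter:
Patori: *nimkemgab
  nimkemgab (rule 1 does not apply)
  nimkemgab (rule 2 does not apply)
  nimkemgab → nimkemgeb   [vowel merger]
  nimkemgeb → nimkemgep   [final devoicing]
  giving Patori nimkemgep.
Batasa: *nimkemgab > nemkemgab > nemsemgab  (by vowel merger, palatalisation)
No other proto-form is consistent with every reflex, so the reconstruction is *nimkemgab.

*nimkemgab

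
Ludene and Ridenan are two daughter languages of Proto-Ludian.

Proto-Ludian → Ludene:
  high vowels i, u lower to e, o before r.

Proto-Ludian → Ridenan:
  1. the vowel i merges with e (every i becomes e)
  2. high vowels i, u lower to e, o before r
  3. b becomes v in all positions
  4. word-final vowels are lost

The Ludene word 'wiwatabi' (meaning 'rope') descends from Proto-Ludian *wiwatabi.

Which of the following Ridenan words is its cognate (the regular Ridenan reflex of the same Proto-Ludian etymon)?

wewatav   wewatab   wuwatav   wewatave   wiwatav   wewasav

Ridenan: *wiwatabi > wewatabe > wewatave > wewatav  (by vowel merger, unconditioned shift, apocope)

wewatav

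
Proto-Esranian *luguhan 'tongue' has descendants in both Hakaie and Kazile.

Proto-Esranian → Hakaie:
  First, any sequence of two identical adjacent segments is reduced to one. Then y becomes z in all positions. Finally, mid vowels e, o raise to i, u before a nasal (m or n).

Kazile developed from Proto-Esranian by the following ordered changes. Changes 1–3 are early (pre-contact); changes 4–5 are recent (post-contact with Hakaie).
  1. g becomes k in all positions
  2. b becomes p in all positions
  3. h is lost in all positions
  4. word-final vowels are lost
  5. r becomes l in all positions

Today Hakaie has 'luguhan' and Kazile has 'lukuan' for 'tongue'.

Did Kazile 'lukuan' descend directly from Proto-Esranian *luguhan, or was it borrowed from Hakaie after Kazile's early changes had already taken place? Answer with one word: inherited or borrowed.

If inherited, *luguhan would pass through all of Kazile's changes:
Kazile: *luguhan > lukuhan > lukuan  (by unconditioned shift, h-loss)
If borrowed from Hakaie 'luguhan' after the early changes, it would undergo only the recent ones:
  rule 4 (apocope): no change (luguhan)
  rule 5 (unconditioned shift): no change (luguhan)
  ⇒ as a loan: luguhan
Kazile 'lukuan' matches the inherited outcome exactly, so it is an inherited cognate, not a loan.

inherited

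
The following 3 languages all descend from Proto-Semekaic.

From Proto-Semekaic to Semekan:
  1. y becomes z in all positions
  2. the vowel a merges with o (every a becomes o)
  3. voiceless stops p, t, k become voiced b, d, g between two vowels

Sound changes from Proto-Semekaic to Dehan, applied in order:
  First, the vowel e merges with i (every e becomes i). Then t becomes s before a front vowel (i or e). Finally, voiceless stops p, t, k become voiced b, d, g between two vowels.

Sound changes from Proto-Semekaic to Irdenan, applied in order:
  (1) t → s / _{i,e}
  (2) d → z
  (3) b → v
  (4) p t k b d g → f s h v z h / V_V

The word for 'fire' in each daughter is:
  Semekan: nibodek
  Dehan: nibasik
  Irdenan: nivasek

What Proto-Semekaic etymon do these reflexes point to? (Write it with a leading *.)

Position 5: Semekan has d, Dehan has s, Irdenan has s. Taking the neighbouring segments as reconstructed: Semekan d could go back to *t or *d; Dehan s could go back to *t or *s; Irdenan s could go back to *t or *s — the one source consistent with every daughter is *t.
Position 3: Semekan has b, Dehan has b, Irdenan has v. Taking the neighbouring segments as reconstructed: Semekan b could go back to *p or *b; Dehan b could go back to *p or *b; Irdenan v could go back to *b or *v — the one source consistent with every daughter is *b.
Position 6: Semekan has e, Dehan has i, Irdenan has e. Semekan preserves e here (none of its changes turn any other segment into e), so the proto-segment is *e.
Continuing position by position gives *nibatek; check it forward:
Semekan: start from *nibatek.
  rule 1: no change — nibatek
  rule 2 (vowel merger): nibatek → nibotek
  rule 3 (intervocalic voicing): nibotek → nibodek
  ⇒ Semekan nibodek
Dehan: start from *nibatek.
  rule 1 (vowel merger): nibatek → nibatik
  rule 2 (palatalisation): nibatik → nibasik
  rule 3: no change — nibasik
  ⇒ Dehan nibasik
Irdenan: start from *nibatek.
  rule 1 (palatalisation): nibatek → nibasek
  rule 2: no change — nibasek
  rule 3 (unconditioned shift): nibasek → nivasek
  rule 4: no change — nivasek
  ⇒ Irdenan nivasek
Only *nibatek yields all of Semekan nibodek, Dehan nibasik, Irdenan nivasek.

*nibatek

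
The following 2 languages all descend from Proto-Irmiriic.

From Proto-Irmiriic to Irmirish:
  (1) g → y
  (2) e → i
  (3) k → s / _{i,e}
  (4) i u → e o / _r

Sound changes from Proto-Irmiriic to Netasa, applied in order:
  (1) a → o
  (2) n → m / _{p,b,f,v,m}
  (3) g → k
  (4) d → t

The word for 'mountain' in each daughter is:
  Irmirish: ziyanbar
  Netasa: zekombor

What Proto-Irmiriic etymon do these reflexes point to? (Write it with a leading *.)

Position 5: Irmirish has n, Netasa has m. Irmirish preserves n here (none of its changes turn any other segment into n), so the proto-segment is *n.
Position 4: Irmirish has a, Netasa has o. Irmirish preserves a here (none of its changes turn any other segment into a), so the proto-segment is *a.
Position 2: Irmirish has i, Netasa has e. Netasa preserves e here (none of its changes turn any other segment into e), so the proto-segment is *e.
Continuing position by position gives *zeganbar; check it forward:
Irmirish: start from *zeganbar.
  rule 1 (unconditioned shift): zeganbar → zeyanbar
  rule 2 (vowel merger): zeyanbar → ziyanbar
  rule 3: no change — ziyanbar
  rule 4: no change — ziyanbar
  ⇒ Irmirish ziyanbar
Netasa: *zeganbar > zegonbor > zegombor > zekombor  (by vowel merger, nasal place assimilation, unconditioned shift)
No other proto-form is consistent with every reflex, so the reconstruction is *zeganbar.

*zeganbar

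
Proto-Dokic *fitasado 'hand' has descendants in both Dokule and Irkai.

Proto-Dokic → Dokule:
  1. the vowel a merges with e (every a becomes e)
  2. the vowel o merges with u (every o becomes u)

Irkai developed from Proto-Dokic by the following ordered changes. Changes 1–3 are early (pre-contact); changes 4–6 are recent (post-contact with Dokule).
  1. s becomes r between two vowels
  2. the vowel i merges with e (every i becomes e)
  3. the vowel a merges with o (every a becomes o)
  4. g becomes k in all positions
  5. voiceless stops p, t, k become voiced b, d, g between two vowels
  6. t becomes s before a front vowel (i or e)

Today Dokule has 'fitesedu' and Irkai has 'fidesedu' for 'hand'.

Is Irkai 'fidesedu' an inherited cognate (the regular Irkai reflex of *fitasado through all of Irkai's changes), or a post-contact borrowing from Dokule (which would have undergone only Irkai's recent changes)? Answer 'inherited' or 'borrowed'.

borrowed

If inherited, *fitasado would pass through all of Irkai's changes:
Irkai: *fitasado
  fitasado → fitarado   [rhotacism]
  fitarado → fetarado   [vowel merger]
  fetarado → fetorodo   [vowel merger]
  fetorodo (rule 4 does not apply)
  fetorodo → fedorodo   [intervocalic voicing]
  fedorodo (rule 6 does not apply)
  giving Irkai fedorodo.
If borrowed from Dokule 'fitesedu' after the early changes, it would undergo only the recent ones:
  rule 4 (unconditioned shift): no change (fitesedu)
  rule 5 (intervocalic voicing): fitesedu → fidesedu
  rule 6 (palatalisation): no change (fidesedu)
  ⇒ as a loan: fidesedu
Irkai 'fidesedu' matches the loan outcome 'fidesedu', not the inherited 'fedorodo' — it skipped the early Irkai changes, so it was borrowed from Dokule.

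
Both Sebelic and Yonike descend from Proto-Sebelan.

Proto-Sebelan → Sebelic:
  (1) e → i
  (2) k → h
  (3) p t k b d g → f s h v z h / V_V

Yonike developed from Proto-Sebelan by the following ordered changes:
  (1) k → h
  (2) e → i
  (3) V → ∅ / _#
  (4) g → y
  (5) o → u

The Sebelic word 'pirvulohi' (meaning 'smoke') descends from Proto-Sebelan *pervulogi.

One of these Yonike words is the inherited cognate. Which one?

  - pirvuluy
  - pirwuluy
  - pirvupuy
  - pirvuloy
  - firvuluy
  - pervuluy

pirvuluy

Yonike: *pervulogi
  pervulogi (rule 1 does not apply)
  pervulogi → pirvulogi   [vowel merger]
  pirvulogi → pirvulog   [apocope]
  pirvulog → pirvuloy   [unconditioned shift]
  pirvuloy → pirvuluy   [vowel merger]
  giving Yonike pirvuluy.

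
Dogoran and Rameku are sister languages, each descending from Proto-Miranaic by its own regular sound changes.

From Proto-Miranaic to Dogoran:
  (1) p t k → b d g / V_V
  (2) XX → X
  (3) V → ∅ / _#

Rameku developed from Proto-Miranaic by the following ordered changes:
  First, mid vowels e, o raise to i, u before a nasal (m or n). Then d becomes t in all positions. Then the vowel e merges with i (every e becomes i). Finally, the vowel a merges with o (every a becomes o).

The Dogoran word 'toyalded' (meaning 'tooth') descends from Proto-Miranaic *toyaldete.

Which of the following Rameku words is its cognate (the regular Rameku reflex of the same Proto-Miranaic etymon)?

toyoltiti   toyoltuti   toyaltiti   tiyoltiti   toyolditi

toyoltiti

Rameku: *toyaldete > toyaltete > toyaltiti > toyoltiti  (by unconditioned shift, vowel merger, vowel merger)
The other candidates each miss or misapply at least one Rameku change.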